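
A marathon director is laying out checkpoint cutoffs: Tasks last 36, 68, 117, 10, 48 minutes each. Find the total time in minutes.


Durations: 36, 68, 117, 10, 48
Running sum: 36
+ 68 = 104
+ 117 = 221
+ 10 = 231
+ 48 = 279
Total duration: 279 minutes
That is 4 hours and 39 minutes

279


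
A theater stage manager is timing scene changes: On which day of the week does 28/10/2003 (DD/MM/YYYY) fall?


Date: 2003-10-28
January 1, 2003 is a Wednesday
Day of year: 301
Offset from Jan 1: 300 days
300 mod 7 = 6
Result: Tuesday

Tuesday


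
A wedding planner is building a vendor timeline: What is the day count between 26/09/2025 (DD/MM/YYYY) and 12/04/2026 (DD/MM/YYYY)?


Start date: 2025-09-26
End date: 2026-04-12
Sep 2025: +5 days
Oct 2025: +31 days
Nov 2025: +30 days
... (5 more months)
Total: 198 days

198


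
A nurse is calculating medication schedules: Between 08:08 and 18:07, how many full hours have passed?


Start: 08:08
End: 18:07
Hour difference: 18 - 8 = 10 hours
Minute difference: 7 - 8 = -1 minutes
Total minutes: 599
Complete hours: 599 / 60 = 9 (remainder 59)

9


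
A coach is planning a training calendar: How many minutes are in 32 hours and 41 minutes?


Hours: 32
Extra minutes: 41
Minutes per hour: 60
Hours to minutes: 32 x 60 = 1920
Total: 1920 + 41 = 1961

1961


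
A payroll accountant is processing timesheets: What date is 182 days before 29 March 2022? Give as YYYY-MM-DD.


Start: 2022-03-29
Subtracting 182 days
Days already passed in March: 29
After going back through March: 153 more days to subtract
February 2022: 28 days, 125 remaining
January 2022: 31 days, 94 remaining
December 2021: 31 days, 63 remaining
November 2021: 30 days, 33 remaining
Result: 2021-09-28

2021-09-28


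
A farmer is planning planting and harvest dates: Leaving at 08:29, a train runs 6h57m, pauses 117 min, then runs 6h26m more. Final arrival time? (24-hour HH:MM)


Depart: 08:29
Leg 1: +417 min -> 15:26
Layover: +117 min -> 17:23
Leg 2: +386 min -> 23:49
Total travel: 920 minutes = 15h 20m
Arrival: 23:49

23:49


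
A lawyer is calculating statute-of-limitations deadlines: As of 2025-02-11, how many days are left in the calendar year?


Start: February 11, 2025
End: December 31, 2025
Days left in February: 17
March: 31
April: 30
May: 31
June: 30
... plus remaining months
Sum of remaining months: 306
Total: 17 + 306 = 323

323


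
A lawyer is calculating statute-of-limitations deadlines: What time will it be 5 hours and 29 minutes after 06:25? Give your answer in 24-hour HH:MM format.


Start time: 06:25
Adding: 5 hours 29 minutes
Minutes: 25 + 29 = 54
Hours: 6 + 5 + 0 = 11
Result: 11:54

11:54


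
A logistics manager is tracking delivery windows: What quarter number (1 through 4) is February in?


Month: February (month 2)
Q1: January-March (months 1-3)
Q2: April-June (months 4-6)
Q3: July-September (months 7-9)
Q4: October-December (months 10-12)
Month 2 falls in Q1

1


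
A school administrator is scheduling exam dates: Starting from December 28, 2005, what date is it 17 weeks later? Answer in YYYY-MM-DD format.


Start: 2005-12-28
Weeks to add: 17
Convert to days: 17 x 7 = 119 days
Add 119 days to 2005-12-28
Result: 2006-04-26

2006-04-26


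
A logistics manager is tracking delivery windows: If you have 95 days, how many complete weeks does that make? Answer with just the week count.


Total days: 95
Days per week: 7
Division: 95 / 7 = 13 remainder 4
Complete weeks: 13
Remaining days: 4

13


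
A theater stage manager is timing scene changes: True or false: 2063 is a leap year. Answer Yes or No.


Year: 2063
Divisible by 4? 2063 / 4 = 515.75 -> No
Not divisible by 4, so NOT a leap year

No


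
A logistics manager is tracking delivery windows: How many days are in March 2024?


Month: March
Year: 2024
March is a 31-day month
Total: 31 days

31


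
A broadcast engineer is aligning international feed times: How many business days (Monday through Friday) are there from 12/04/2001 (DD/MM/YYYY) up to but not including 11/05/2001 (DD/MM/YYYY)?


Start: 2001-04-12 (Thursday)
End (exclusive): 2001-05-11 (Friday)
Total calendar days: 29
Full weeks: 29 // 7 = 4 -> 20 weekdays
Remaining 1 days starting on Thursday:
  Thu(w) -> 1 weekdays
Total business days: 20 + 1 = 21

21


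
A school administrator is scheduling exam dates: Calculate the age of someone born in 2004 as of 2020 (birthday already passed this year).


Birth year: 2004
Current year: 2020
Age = current year - birth year
Age = 2020 - 2004 = 16

16


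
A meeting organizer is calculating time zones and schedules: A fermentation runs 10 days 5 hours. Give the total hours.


Days: 10
Extra hours: 5
Hours per day: 24
Days to hours: 10 x 24 = 240
Total: 240 + 5 = 245

245


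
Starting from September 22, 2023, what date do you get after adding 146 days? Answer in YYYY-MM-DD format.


Start: 2023-09-22
Adding 146 days
Days remaining in September: 8
After September: 138 days still to add
October 2023: 31 days, 107 remaining
November 2023: 30 days, 77 remaining
December 2023: 31 days, 46 remaining
January 2024: 31 days, 15 remaining
Result: 2024-02-15

2024-02-15


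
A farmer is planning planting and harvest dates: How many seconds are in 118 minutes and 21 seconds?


Minutes: 118
Extra seconds: 21
Seconds per minute: 60
Minutes to seconds: 118 x 60 = 7080
Total: 7080 + 21 = 7101

7101


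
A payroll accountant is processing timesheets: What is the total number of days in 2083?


Year: 2083
Check leap year rules:
Divisible by 4? No
2083 is not a leap year
Days: 365

365


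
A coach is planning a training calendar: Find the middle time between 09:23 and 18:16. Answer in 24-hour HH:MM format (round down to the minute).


Start time: 09:23 = 563 minutes from midnight
End time: 18:16 = 1096 minutes from midnight
Sum: 563 + 1096 = 1659
Midpoint: 1659 / 2 = 829 minutes
Convert: 829 / 60 = 13 hours, 49 minutes
Result: 13:49

13:49


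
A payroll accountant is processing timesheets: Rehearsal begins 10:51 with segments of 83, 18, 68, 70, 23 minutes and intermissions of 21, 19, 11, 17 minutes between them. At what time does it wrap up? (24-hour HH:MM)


Start: 10:51 = 651 min from midnight
  after task 1 (83 min): 12:14
  after break (21 min): 12:35
  after task 2 (18 min): 12:53
  after break (19 min): 13:12
  after task 3 (68 min): 14:20
  after break (11 min): 14:31
  after task 4 (70 min): 15:41
  after break (17 min): 15:58
  after task 5 (23 min): 16:21
Total elapsed: 330 minutes
End time: 16:21

16:21


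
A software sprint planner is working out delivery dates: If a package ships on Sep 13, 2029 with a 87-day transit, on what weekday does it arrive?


Start: 2029-09-13 (Thursday)
Step 1 - find target date: add 87 days
  2029-09-13 + 87 days = 2029-12-09
Step 2 - day of week:
  87 mod 7 = 3
  Thursday + 3 days -> Sunday
Result: Sunday (2029-12-09)

Sunday


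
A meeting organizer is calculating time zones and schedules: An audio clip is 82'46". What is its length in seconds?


Minutes: 82
Seconds: 46
Convert minutes to seconds: 82 x 60 = 4920
Add remaining seconds: 4920 + 46 = 4966

4966


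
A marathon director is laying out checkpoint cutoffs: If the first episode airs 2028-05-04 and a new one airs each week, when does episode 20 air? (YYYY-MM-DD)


First occurrence: 2028-05-04 (occurrence 1)
Each occurrence is 7 days after the previous.
Occurrence 20 is 19 weeks after the first.
19 weeks = 133 days
2028-05-04 + 133 days = 2028-09-14

2028-09-14


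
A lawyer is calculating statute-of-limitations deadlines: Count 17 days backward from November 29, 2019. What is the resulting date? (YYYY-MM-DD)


Start: 2019-11-29
Subtracting 17 days
Days already passed in November: 29
Result: 2019-11-12

2019-11-12


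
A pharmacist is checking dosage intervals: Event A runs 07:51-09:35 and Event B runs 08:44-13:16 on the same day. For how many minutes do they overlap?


Interval A: [471, 575] minutes from midnight
Interval B: [524, 796] minutes from midnight
Overlap start = max(471, 524) = 524
Overlap end = min(575, 796) = 575
Overlap = 575 - 524 = 51 minutes

51


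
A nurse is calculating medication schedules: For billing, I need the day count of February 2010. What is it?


Month: February
Year: 2010
2010 is not a leap year
February has 28 days
Total: 28 days

28


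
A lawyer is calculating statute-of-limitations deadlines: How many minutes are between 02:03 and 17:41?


Start time: 02:03 = 123 minutes from midnight
End time: 17:41 = 1061 minutes from midnight
Difference: 1061 - 123 = 938 minutes
That is 15 hours and 38 minutes

938


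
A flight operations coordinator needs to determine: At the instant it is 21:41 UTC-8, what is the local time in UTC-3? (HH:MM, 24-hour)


Local time: 21:41 at UTC-8 (offset -8h)
Target zone: UTC-3 (offset -3h)
Difference: -3 - (-8) = 5 hours
Calculation: 21 + (5) = 26
Wraparound: (26) mod 24 = 2
Result: 02:41

02:41


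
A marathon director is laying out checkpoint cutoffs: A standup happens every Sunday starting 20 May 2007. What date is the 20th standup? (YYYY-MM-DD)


First occurrence: 2007-05-20 (occurrence 1)
Each occurrence is 7 days after the previous.
Occurrence 20 is 19 weeks after the first.
19 weeks = 133 days
2007-05-20 + 133 days = 2007-09-30

2007-09-30


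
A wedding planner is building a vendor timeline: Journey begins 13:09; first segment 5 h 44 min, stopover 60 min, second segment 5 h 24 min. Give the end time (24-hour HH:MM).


Depart: 13:09
Leg 1: +344 min -> 18:53
Layover: +60 min -> 19:53
Leg 2: +324 min -> 01:17
Total travel: 728 minutes = 12h 8m
Arrival: 01:17

01:17


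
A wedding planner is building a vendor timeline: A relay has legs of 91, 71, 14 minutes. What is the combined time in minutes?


Durations: 91, 71, 14
Running sum: 91
+ 71 = 162
+ 14 = 176
Total duration: 176 minutes
That is 2 hours and 56 minutes

176


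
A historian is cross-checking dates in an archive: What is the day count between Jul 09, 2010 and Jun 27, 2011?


Start date: 2010-07-09
End date: 2011-06-27
Jul 2010: +23 days
Aug 2010: +31 days
Sep 2010: +30 days
... (9 more months)
Total: 353 days

353


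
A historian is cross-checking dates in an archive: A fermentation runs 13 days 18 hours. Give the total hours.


Days: 13
Extra hours: 18
Hours per day: 24
Days to hours: 13 x 24 = 312
Total: 312 + 18 = 330

330


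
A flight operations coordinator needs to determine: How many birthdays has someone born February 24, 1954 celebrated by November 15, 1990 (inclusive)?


Birth: 1954-02-24
Reference: 1990-11-15
Year difference: 1990 - 1954 = 36
Has birthday (02-24) occurred by 11-15? Yes
Age in full years: 36

36


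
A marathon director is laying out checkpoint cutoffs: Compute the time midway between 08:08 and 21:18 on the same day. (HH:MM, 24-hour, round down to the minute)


Start time: 08:08 = 488 minutes from midnight
End time: 21:18 = 1278 minutes from midnight
Sum: 488 + 1278 = 1766
Midpoint: 1766 / 2 = 883 minutes
Convert: 883 / 60 = 14 hours, 43 minutes
Result: 14:43

14:43


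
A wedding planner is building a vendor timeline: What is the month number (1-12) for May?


Calendar month order:
4. April
5. May <--
6. June
May is month number 5

5


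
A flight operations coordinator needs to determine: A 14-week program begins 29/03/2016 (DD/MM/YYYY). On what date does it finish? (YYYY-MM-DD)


Start: 2016-03-29
Weeks to add: 14
Convert to days: 14 x 7 = 98 days
Add 98 days to 2016-03-29
Result: 2016-07-05

2016-07-05


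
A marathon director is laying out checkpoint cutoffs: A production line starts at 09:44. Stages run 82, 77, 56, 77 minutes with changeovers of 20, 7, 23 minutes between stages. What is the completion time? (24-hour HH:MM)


Start: 09:44 = 584 min from midnight
  after task 1 (82 min): 11:06
  after break (20 min): 11:26
  after task 2 (77 min): 12:43
  after break (7 min): 12:50
  after task 3 (56 min): 13:46
  after break (23 min): 14:09
  after task 4 (77 min): 15:26
Total elapsed: 342 minutes
End time: 15:26

15:26


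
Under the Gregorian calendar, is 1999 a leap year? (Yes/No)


Year: 1999
Divisible by 4? 1999 / 4 = 499.75 -> No
Not divisible by 4, so NOT a leap year

No


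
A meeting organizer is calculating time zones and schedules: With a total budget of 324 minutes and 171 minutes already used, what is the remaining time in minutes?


Total budget: 324 minutes
Time used: 171 minutes
Remaining: 324 - 171 = 153 minutes
Percent used: 52.8%
Percent remaining: 47.2%

153


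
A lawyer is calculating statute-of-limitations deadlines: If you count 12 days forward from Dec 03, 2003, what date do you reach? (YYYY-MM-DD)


Start: 2003-12-03
Adding 12 days
Days remaining in December: 28
Result: 2003-12-15

2003-12-15


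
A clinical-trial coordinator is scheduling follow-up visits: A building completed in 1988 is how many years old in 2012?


Birth year: 1988
Current year: 2012
Age = current year - birth year
Age = 2012 - 1988 = 24

24


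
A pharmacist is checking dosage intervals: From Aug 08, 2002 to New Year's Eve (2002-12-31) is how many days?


Start: August 08, 2002
End: December 31, 2002
Days left in August: 23
September: 30
October: 31
November: 30
December: 31
Sum of remaining months: 122
Total: 23 + 122 = 145

145


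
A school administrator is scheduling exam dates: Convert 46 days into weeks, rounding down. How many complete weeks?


Total days: 46
Days per week: 7
Division: 46 / 7 = 6 remainder 4
Complete weeks: 6
Remaining days: 4

6


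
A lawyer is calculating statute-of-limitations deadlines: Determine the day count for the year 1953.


Year: 1953
Check leap year rules:
Divisible by 4? No
1953 is not a leap year
Days: 365

365


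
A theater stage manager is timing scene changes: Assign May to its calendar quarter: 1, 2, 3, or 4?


Month: May (month 5)
Q1: January-March (months 1-3)
Q2: April-June (months 4-6)
Q3: July-September (months 7-9)
Q4: October-December (months 10-12)
Month 5 falls in Q2

2


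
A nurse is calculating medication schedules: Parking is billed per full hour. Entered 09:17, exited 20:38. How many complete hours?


Start: 09:17
End: 20:38
Hour difference: 20 - 9 = 11 hours
Minute difference: 38 - 17 = 21 minutes
Total minutes: 681
Complete hours: 681 / 60 = 11 (remainder 21)

11


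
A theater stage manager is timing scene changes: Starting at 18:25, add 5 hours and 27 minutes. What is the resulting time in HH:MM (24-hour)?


Start time: 18:25
Adding: 5 hours 27 minutes
Minutes: 25 + 27 = 52
Hours: 18 + 5 + 0 = 23
Result: 23:52

23:52


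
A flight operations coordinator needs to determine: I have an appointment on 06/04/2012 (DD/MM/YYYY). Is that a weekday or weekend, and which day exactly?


Date: 2012-04-06
January 1, 2012 is a Sunday
Day of year: 97
Offset from Jan 1: 96 days
96 mod 7 = 5
Result: Friday

Friday


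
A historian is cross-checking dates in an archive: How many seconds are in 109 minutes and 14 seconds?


Minutes: 109
Seconds: 14
Convert minutes to seconds: 109 x 60 = 6540
Add remaining seconds: 6540 + 14 = 6554

6554


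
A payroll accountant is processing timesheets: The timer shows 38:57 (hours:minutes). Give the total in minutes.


Hours: 38
Minutes: 57
Convert hours to minutes: 38 x 60 = 2280
Add remaining minutes: 2280 + 57 = 2337

2337


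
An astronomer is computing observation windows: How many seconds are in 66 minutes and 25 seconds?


Minutes: 66
Extra seconds: 25
Seconds per minute: 60
Minutes to seconds: 66 x 60 = 3960
Total: 3960 + 25 = 3985

3985


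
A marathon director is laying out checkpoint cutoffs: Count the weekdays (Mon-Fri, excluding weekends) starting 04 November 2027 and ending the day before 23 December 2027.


Start: 2027-11-04 (Thursday)
End (exclusive): 2027-12-23 (Thursday)
Total calendar days: 49
Full weeks: 49 // 7 = 7 -> 35 weekdays
Remaining 0 days starting on Thursday:
Total business days: 35 + 0 = 35

35


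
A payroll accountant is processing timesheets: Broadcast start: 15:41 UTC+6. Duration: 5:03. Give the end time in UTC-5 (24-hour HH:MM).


Start: 15:41 in UTC+6
Step 1 - add duration:
  minutes: 41 + 3 = 44
  hours: 15 + 5 + 0 = 20
  end in UTC+6: 20:44
Step 2 - convert UTC+6 -> UTC-5:
  offset difference: -5 - (6) = -11 hours
  20 + (-11) = 9 -> mod 24 = 9
Result: 09:44 in UTC-5

09:44


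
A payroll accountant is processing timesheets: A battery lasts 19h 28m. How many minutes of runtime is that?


Hours: 19
Extra minutes: 28
Minutes per hour: 60
Hours to minutes: 19 x 60 = 1140
Total: 1140 + 28 = 1168

1168


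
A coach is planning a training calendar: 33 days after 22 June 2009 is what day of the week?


Start: 2009-06-22 (Monday)
Step 1 - find target date: add 33 days
  2009-06-22 + 33 days = 2009-07-25
Step 2 - day of week:
  33 mod 7 = 5
  Monday + 5 days -> Saturday
Result: Saturday (2009-07-25)

Saturday


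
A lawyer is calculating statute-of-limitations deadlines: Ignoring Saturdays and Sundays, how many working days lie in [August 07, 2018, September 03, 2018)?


Start: 2018-08-07 (Tuesday)
End (exclusive): 2018-09-03 (Monday)
Total calendar days: 27
Full weeks: 27 // 7 = 3 -> 15 weekdays
Remaining 6 days starting on Tuesday:
  Tue(w), Wed(w), Thu(w), Fri(w), Sat(-), Sun(-) -> 4 weekdays
Total business days: 15 + 4 = 19

19


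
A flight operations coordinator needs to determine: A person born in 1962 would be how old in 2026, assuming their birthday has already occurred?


Birth year: 1962
Current year: 2026
Age = current year - birth year
Age = 2026 - 1962 = 64

64


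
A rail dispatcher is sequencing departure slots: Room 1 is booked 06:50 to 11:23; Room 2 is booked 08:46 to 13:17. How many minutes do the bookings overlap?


Interval A: [410, 683] minutes from midnight
Interval B: [526, 797] minutes from midnight
Overlap start = max(410, 526) = 526
Overlap end = min(683, 797) = 683
Overlap = 683 - 526 = 157 minutes

157


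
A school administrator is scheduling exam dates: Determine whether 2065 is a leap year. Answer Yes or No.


Year: 2065
Divisible by 4? 2065 / 4 = 516.25 -> No
Not divisible by 4, so NOT a leap year

No


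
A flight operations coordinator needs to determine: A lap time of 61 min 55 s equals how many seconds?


Minutes: 61
Seconds: 55
Convert minutes to seconds: 61 x 60 = 3660
Add remaining seconds: 3660 + 55 = 3715

3715


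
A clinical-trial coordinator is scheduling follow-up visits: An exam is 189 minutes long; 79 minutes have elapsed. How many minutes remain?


Total budget: 189 minutes
Time used: 79 minutes
Remaining: 189 - 79 = 110 minutes
Percent used: 41.8%
Percent remaining: 58.2%

110


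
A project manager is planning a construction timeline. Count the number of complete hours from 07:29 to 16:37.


Start: 07:29
End: 16:37
Hour difference: 16 - 7 = 9 hours
Minute difference: 37 - 29 = 8 minutes
Total minutes: 548
Complete hours: 548 / 60 = 9 (remainder 8)

9


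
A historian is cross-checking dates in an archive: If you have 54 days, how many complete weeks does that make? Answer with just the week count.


Total days: 54
Days per week: 7
Division: 54 / 7 = 7 remainder 5
Complete weeks: 7
Remaining days: 5

7


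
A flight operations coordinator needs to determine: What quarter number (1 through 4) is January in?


Month: January (month 1)
Q1: January-March (months 1-3)
Q2: April-June (months 4-6)
Q3: July-September (months 7-9)
Q4: October-December (months 10-12)
Month 1 falls in Q1

1


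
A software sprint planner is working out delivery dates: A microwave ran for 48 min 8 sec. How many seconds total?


Minutes: 48
Extra seconds: 8
Seconds per minute: 60
Minutes to seconds: 48 x 60 = 2880
Total: 2880 + 8 = 2888

2888


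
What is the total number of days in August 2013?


Month: August
Year: 2013
August is a 31-day month
Total: 31 days

31


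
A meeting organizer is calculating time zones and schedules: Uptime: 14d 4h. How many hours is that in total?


Days: 14
Extra hours: 4
Hours per day: 24
Days to hours: 14 x 24 = 336
Total: 336 + 4 = 340

340


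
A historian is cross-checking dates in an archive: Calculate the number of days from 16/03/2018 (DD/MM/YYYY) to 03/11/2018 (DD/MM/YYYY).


Start date: 2018-03-16
End date: 2018-11-03
Mar 2018: +16 days
Apr 2018: +30 days
May 2018: +31 days
... (6 more months)
Total: 232 days

232


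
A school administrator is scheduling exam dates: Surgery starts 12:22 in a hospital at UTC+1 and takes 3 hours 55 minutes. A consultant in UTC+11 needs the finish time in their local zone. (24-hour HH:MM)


Start: 12:22 in UTC+1
Step 1 - add duration:
  minutes: 22 + 55 = 77 (carry 1h)
  hours: 12 + 3 + 1 = 16
  end in UTC+1: 16:17
Step 2 - convert UTC+1 -> UTC+11:
  offset difference: 11 - (1) = 10 hours
  16 + (10) = 26 -> mod 24 = 2
Result: 02:17 in UTC+11

02:17


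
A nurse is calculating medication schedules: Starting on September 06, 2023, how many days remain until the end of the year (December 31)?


Start: September 06, 2023
End: December 31, 2023
Days left in September: 24
October: 31
November: 30
December: 31
Sum of remaining months: 92
Total: 24 + 92 = 116

116


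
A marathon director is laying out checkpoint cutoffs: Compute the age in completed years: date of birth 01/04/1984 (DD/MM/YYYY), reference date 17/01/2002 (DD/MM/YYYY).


Birth: 1984-04-01
Reference: 2002-01-17
Year difference: 2002 - 1984 = 18
Has birthday (04-01) occurred by 01-17? No
Birthday not yet reached this year -> subtract 1
Age in full years: 17

17


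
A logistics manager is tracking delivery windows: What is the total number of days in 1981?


Year: 1981
Check leap year rules:
Divisible by 4? No
1981 is not a leap year
Days: 365

365


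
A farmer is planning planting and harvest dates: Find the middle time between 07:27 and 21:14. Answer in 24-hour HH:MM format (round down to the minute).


Start time: 07:27 = 447 minutes from midnight
End time: 21:14 = 1274 minutes from midnight
Sum: 447 + 1274 = 1721
Midpoint: 1721 / 2 = 860 minutes
Convert: 860 / 60 = 14 hours, 20 minutes
Result: 14:20

14:20


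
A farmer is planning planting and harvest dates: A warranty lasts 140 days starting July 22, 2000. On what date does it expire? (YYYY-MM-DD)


Start: 2000-07-22
Adding 140 days
Days remaining in July: 9
After July: 131 days still to add
August 2000: 31 days, 100 remaining
September 2000: 30 days, 70 remaining
October 2000: 31 days, 39 remaining
November 2000: 30 days, 9 remaining
Result: 2000-12-09

2000-12-09


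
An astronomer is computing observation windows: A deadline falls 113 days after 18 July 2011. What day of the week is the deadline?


Start: 2011-07-18 (Monday)
Step 1 - find target date: add 113 days
  2011-07-18 + 113 days = 2011-11-08
Step 2 - day of week:
  113 mod 7 = 1
  Monday + 1 days -> Tuesday
Result: Tuesday (2011-11-08)

Tuesday


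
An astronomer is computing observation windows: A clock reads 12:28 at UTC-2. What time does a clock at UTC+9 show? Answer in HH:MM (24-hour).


Local time: 12:28 at UTC-2 (offset -2h)
Target zone: UTC+9 (offset 9h)
Difference: 9 - (-2) = 11 hours
Calculation: 12 + (11) = 23
Result: 23:28

23:28


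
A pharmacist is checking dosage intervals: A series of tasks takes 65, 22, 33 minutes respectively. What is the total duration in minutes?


Durations: 65, 22, 33
Running sum: 65
+ 22 = 87
+ 33 = 120
Total duration: 120 minutes
That is 2 hours and 0 minutes

120


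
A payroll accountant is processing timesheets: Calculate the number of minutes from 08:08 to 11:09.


Start time: 08:08 = 488 minutes from midnight
End time: 11:09 = 669 minutes from midnight
Difference: 669 - 488 = 181 minutes
That is 3 hours and 1 minutes

181


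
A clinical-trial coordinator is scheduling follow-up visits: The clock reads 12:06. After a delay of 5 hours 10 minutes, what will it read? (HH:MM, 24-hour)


Start time: 12:06
Adding: 5 hours 10 minutes
Minutes: 6 + 10 = 16
Hours: 12 + 5 + 0 = 17
Result: 17:16

17:16


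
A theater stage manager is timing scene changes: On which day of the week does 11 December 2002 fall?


Date: 2002-12-11
January 1, 2002 is a Tuesday
Day of year: 345
Offset from Jan 1: 344 days
344 mod 7 = 1
Result: Wednesday

Wednesday


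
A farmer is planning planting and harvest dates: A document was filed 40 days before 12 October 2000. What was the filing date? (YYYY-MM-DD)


Start: 2000-10-12
Subtracting 40 days
Days already passed in October: 12
After going back through October: 28 more days to subtract
September 2000 has 30 days, need 28
Result: 2000-09-02

2000-09-02


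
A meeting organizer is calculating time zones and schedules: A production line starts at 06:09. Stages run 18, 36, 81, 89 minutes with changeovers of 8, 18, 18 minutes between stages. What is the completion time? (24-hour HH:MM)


Start: 06:09 = 369 min from midnight
  after task 1 (18 min): 06:27
  after break (8 min): 06:35
  after task 2 (36 min): 07:11
  after break (18 min): 07:29
  after task 3 (81 min): 08:50
  after break (18 min): 09:08
  after task 4 (89 min): 10:37
Total elapsed: 268 minutes
End time: 10:37

10:37


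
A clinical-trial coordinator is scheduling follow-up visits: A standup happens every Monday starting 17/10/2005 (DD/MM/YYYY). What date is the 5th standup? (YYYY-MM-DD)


First occurrence: 2005-10-17 (occurrence 1)
Each occurrence is 7 days after the previous.
Occurrence 5 is 4 weeks after the first.
4 weeks = 28 days
2005-10-17 + 28 days = 2005-11-14

2005-11-14


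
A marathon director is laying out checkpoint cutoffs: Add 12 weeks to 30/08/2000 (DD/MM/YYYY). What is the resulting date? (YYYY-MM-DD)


Start: 2000-08-30
Weeks to add: 12
Convert to days: 12 x 7 = 84 days
Add 84 days to 2000-08-30
Result: 2000-11-22

2000-11-22


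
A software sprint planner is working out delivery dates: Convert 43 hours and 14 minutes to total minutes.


Hours: 43
Extra minutes: 14
Minutes per hour: 60
Hours to minutes: 43 x 60 = 2580
Total: 2580 + 14 = 2594

2594


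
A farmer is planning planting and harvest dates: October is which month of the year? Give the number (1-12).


Calendar month order:
9. September
10. October <--
11. November
October is month number 10

10


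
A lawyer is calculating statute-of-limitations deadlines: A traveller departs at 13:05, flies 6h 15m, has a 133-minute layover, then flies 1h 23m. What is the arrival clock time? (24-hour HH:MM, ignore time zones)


Depart: 13:05
Leg 1: +375 min -> 19:20
Layover: +133 min -> 21:33
Leg 2: +83 min -> 22:56
Total travel: 591 minutes = 9h 51m
Arrival: 22:56

22:56


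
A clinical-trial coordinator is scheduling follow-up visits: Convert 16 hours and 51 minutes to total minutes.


Hours: 16
Minutes: 51
Convert hours to minutes: 16 x 60 = 960
Add remaining minutes: 960 + 51 = 1011

1011


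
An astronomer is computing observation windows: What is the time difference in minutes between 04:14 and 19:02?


Start time: 04:14 = 254 minutes from midnight
End time: 19:02 = 1142 minutes from midnight
Difference: 1142 - 254 = 888 minutes
That is 14 hours and 48 minutes

888


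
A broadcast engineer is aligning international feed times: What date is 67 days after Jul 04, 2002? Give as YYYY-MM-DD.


Start: 2002-07-04
Adding 67 days
Days remaining in July: 27
After July: 40 days still to add
August 2002: 31 days, 9 remaining
September 2002 has 30 days, need 9
Result: 2002-09-09

2002-09-09


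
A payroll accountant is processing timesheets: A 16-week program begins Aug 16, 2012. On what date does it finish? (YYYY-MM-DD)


Start: 2012-08-16
Weeks to add: 16
Convert to days: 16 x 7 = 112 days
Add 112 days to 2012-08-16
Result: 2012-12-06

2012-12-06


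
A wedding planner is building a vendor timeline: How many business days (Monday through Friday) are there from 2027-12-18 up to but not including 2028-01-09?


Start: 2027-12-18 (Saturday)
End (exclusive): 2028-01-09 (Sunday)
Total calendar days: 22
Full weeks: 22 // 7 = 3 -> 15 weekdays
Remaining 1 days starting on Saturday:
  Sat(-) -> 0 weekdays
Total business days: 15 + 0 = 15

15


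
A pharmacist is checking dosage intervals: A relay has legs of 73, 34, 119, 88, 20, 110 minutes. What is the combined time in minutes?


Durations: 73, 34, 119, 88, 20, 110
Running sum: 73
+ 34 = 107
+ 119 = 226
+ 88 = 314
+ 20 = 334
+ 110 = 444
Total duration: 444 minutes
That is 7 hours and 24 minutes

444


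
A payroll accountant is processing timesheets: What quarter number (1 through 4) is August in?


Month: August (month 8)
Q1: January-March (months 1-3)
Q2: April-June (months 4-6)
Q3: July-September (months 7-9)
Q4: October-December (months 10-12)
Month 8 falls in Q3

3


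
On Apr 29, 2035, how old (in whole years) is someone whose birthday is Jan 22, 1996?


Birth: 1996-01-22
Reference: 2035-04-29
Year difference: 2035 - 1996 = 39
Has birthday (01-22) occurred by 04-29? Yes
Age in full years: 39

39


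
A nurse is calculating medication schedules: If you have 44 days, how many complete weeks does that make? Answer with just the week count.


Total days: 44
Days per week: 7
Division: 44 / 7 = 6 remainder 2
Complete weeks: 6
Remaining days: 2

6


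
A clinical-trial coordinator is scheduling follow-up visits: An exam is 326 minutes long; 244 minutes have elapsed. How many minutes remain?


Total budget: 326 minutes
Time used: 244 minutes
Remaining: 326 - 244 = 82 minutes
Percent used: 74.8%
Percent remaining: 25.2%

82


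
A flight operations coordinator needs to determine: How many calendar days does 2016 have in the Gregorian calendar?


Year: 2016
Check leap year rules:
Divisible by 4? Yes
Divisible by 100? No
2016 is a leap year
Days: 366

366


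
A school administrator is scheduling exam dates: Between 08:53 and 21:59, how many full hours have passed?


Start: 08:53
End: 21:59
Hour difference: 21 - 8 = 13 hours
Minute difference: 59 - 53 = 6 minutes
Total minutes: 786
Complete hours: 786 / 60 = 13 (remainder 6)

13


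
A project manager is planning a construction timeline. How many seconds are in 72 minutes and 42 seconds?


Minutes: 72
Seconds: 42
Convert minutes to seconds: 72 x 60 = 4320
Add remaining seconds: 4320 + 42 = 4362

4362


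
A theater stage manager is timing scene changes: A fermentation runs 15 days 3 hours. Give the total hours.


Days: 15
Extra hours: 3
Hours per day: 24
Days to hours: 15 x 24 = 360
Total: 360 + 3 = 363

363


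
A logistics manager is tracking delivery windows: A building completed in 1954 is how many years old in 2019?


Birth year: 1954
Current year: 2019
Age = current year - birth year
Age = 2019 - 1954 = 65

65


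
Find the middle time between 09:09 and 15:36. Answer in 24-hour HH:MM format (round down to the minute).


Start time: 09:09 = 549 minutes from midnight
End time: 15:36 = 936 minutes from midnight
Sum: 549 + 936 = 1485
Midpoint: 1485 / 2 = 742 minutes
Convert: 742 / 60 = 12 hours, 22 minutes
Result: 12:22

12:22


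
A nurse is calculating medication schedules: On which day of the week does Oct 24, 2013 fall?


Date: 2013-10-24
January 1, 2013 is a Tuesday
Day of year: 297
Offset from Jan 1: 296 days
296 mod 7 = 2
Result: Thursday

Thursday


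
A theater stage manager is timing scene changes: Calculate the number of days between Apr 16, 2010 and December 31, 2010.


Start: April 16, 2010
End: December 31, 2010
Days left in April: 14
May: 31
June: 30
July: 31
August: 31
... plus remaining months
Sum of remaining months: 245
Total: 14 + 245 = 259

259


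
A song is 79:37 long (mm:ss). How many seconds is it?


Minutes: 79
Extra seconds: 37
Seconds per minute: 60
Minutes to seconds: 79 x 60 = 4740
Total: 4740 + 37 = 4777

4777


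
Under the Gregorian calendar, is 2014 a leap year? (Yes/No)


Year: 2014
Divisible by 4? 2014 / 4 = 503.5 -> No
Not divisible by 4, so NOT a leap year

No


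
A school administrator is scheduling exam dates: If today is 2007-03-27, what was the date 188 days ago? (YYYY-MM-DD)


Start: 2007-03-27
Subtracting 188 days
Days already passed in March: 27
After going back through March: 161 more days to subtract
February 2007: 28 days, 133 remaining
January 2007: 31 days, 102 remaining
December 2006: 31 days, 71 remaining
November 2006: 30 days, 41 remaining
Result: 2006-09-20

2006-09-20


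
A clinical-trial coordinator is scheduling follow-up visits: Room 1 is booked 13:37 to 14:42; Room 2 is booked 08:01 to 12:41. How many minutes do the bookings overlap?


Interval A: [817, 882] minutes from midnight
Interval B: [481, 761] minutes from midnight
Overlap start = max(817, 481) = 817
Overlap end = min(882, 761) = 761
End <= start, so the intervals do not overlap: 0 minutes

0


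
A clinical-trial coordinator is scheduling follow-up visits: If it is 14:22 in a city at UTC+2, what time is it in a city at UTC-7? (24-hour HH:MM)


Local time: 14:22 at UTC+2 (offset 2h)
Target zone: UTC-7 (offset -7h)
Difference: -7 - (2) = -9 hours
Calculation: 14 + (-9) = 5
Result: 05:22

05:22


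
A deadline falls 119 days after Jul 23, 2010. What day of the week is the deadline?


Start: 2010-07-23 (Friday)
Step 1 - find target date: add 119 days
  2010-07-23 + 119 days = 2010-11-19
Step 2 - day of week:
  119 mod 7 = 0
  Friday + 0 days -> Friday
Result: Friday (2010-11-19)

Friday


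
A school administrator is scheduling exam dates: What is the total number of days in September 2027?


Month: September
Year: 2027
September is a 30-day month
Total: 30 days

30


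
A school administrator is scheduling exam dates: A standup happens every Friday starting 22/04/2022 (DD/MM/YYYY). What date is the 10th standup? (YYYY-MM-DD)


First occurrence: 2022-04-22 (occurrence 1)
Each occurrence is 7 days after the previous.
Occurrence 10 is 9 weeks after the first.
9 weeks = 63 days
2022-04-22 + 63 days = 2022-06-24

2022-06-24


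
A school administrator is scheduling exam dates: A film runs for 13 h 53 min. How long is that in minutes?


Hours: 13
Minutes: 53
Convert hours to minutes: 13 x 60 = 780
Add remaining minutes: 780 + 53 = 833

833


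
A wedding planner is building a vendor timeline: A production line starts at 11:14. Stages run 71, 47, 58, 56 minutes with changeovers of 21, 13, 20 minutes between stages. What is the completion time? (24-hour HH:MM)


Start: 11:14 = 674 min from midnight
  after task 1 (71 min): 12:25
  after break (21 min): 12:46
  after task 2 (47 min): 13:33
  after break (13 min): 13:46
  after task 3 (58 min): 14:44
  after break (20 min): 15:04
  after task 4 (56 min): 16:00
Total elapsed: 286 minutes
End time: 16:00

16:00


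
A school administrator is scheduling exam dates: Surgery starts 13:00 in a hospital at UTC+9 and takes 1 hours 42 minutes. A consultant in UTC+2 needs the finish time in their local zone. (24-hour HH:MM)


Start: 13:00 in UTC+9
Step 1 - add duration:
  minutes: 0 + 42 = 42
  hours: 13 + 1 + 0 = 14
  end in UTC+9: 14:42
Step 2 - convert UTC+9 -> UTC+2:
  offset difference: 2 - (9) = -7 hours
  14 + (-7) = 7 -> mod 24 = 7
Result: 07:42 in UTC+2

07:42


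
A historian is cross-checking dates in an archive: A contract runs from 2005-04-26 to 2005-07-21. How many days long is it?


Start date: 2005-04-26
End date: 2005-07-21
Apr 2005: +5 days
May 2005: +31 days
Jun 2005: +30 days
Jul 2005: +20 days
Total: 86 days

86


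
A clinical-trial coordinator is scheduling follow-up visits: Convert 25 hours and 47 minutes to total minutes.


Hours: 25
Extra minutes: 47
Minutes per hour: 60
Hours to minutes: 25 x 60 = 1500
Total: 1500 + 47 = 1547

1547


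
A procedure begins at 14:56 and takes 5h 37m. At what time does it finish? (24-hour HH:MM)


Start time: 14:56
Adding: 5 hours 37 minutes
Minutes: 56 + 37 = 93
Minute overflow: 93 >= 60, so carry 1 hour, minutes = 33
Hours: 14 + 5 + 1 = 20
Result: 20:33

20:33


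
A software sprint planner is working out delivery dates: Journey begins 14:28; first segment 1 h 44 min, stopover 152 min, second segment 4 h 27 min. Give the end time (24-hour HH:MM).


Depart: 14:28
Leg 1: +104 min -> 16:12
Layover: +152 min -> 18:44
Leg 2: +267 min -> 23:11
Total travel: 523 minutes = 8h 43m
Arrival: 23:11

23:11


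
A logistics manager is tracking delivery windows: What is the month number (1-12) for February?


Calendar month order:
1. January
2. February <--
3. March
February is month number 2

2


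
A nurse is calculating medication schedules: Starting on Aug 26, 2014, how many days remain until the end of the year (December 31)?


Start: August 26, 2014
End: December 31, 2014
Days left in August: 5
September: 30
October: 31
November: 30
December: 31
Sum of remaining months: 122
Total: 5 + 122 = 127

127


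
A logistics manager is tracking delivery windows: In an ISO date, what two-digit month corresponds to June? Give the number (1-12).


Calendar month order:
5. May
6. June <--
7. July
June is month number 6

6


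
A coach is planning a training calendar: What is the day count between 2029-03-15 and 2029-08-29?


Start date: 2029-03-15
End date: 2029-08-29
Mar 2029: +17 days
Apr 2029: +30 days
May 2029: +31 days
... (3 more months)
Total: 167 days

167


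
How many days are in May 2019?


Month: May
Year: 2019
May is a 31-day month
Total: 31 days

31


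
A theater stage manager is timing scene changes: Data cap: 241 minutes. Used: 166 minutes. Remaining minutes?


Total budget: 241 minutes
Time used: 166 minutes
Remaining: 241 - 166 = 75 minutes
Percent used: 68.9%
Percent remaining: 31.1%

75


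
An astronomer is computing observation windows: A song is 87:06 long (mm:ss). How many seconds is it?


Minutes: 87
Extra seconds: 6
Seconds per minute: 60
Minutes to seconds: 87 x 60 = 5220
Total: 5220 + 6 = 5226

5226


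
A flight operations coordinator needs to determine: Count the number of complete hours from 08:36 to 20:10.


Start: 08:36
End: 20:10
Hour difference: 20 - 8 = 12 hours
Minute difference: 10 - 36 = -26 minutes
Total minutes: 694
Complete hours: 694 / 60 = 11 (remainder 34)

11


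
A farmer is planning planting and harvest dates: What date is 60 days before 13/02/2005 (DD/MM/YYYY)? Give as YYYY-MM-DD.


Start: 2005-02-13
Subtracting 60 days
Days already passed in February: 13
After going back through February: 47 more days to subtract
January 2005: 31 days, 16 remaining
December 2004 has 31 days, need 16
Result: 2004-12-15

2004-12-15


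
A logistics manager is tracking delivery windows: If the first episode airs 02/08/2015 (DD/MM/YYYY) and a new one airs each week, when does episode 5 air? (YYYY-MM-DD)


First occurrence: 2015-08-02 (occurrence 1)
Each occurrence is 7 days after the previous.
Occurrence 5 is 4 weeks after the first.
4 weeks = 28 days
2015-08-02 + 28 days = 2015-08-30

2015-08-30


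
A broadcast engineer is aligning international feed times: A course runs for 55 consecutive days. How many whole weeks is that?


Total days: 55
Days per week: 7
Division: 55 / 7 = 7 remainder 6
Complete weeks: 7
Remaining days: 6

7


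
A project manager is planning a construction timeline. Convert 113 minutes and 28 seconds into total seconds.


Minutes: 113
Seconds: 28
Convert minutes to seconds: 113 x 60 = 6780
Add remaining seconds: 6780 + 28 = 6808

6808


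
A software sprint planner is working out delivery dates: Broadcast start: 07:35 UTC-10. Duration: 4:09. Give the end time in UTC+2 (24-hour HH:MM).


Start: 07:35 in UTC-10
Step 1 - add duration:
  minutes: 35 + 9 = 44
  hours: 7 + 4 + 0 = 11
  end in UTC-10: 11:44
Step 2 - convert UTC-10 -> UTC+2:
  offset difference: 2 - (-10) = 12 hours
  11 + (12) = 23 -> mod 24 = 23
Result: 23:44 in UTC+2

23:44
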